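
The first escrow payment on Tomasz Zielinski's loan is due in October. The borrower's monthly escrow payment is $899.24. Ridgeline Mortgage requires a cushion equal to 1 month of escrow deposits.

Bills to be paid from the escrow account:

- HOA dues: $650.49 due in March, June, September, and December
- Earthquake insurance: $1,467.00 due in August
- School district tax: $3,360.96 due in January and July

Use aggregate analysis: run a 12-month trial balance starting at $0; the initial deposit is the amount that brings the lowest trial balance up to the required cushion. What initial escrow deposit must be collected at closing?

Cushion = 1 × $899.24 = $899.24
Trial balance (start $0, +$899.24 each month, − disbursements):
  Oct: +$899.24 → $899.24
  Nov: +$899.24 → $1,798.48
  Dec: +$899.24 − $650.49 → $2,047.23
  Jan: +$899.24 − $3,360.96 → -$414.49
  Feb: +$899.24 → $484.75
  Mar: +$899.24 − $650.49 → $733.50
  Apr: +$899.24 → $1,632.74
  May: +$899.24 → $2,531.98
  Jun: +$899.24 − $650.49 → $2,780.73
  Jul: +$899.24 − $3,360.96 → $319.01
  Aug: +$899.24 − $1,467.00 → -$248.75
  Sep: +$899.24 − $650.49 → $0.00
Lowest trial balance = -$414.49 (Jan)
Initial deposit = cushion − low point = $899.24 − (-$414.49) = $1,313.73

$1,313.73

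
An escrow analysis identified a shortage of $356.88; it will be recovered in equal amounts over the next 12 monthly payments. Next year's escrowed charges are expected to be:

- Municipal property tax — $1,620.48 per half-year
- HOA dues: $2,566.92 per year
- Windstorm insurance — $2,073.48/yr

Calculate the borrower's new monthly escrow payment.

$686.52

Municipal property tax — $1,620.48 × 2 = $3,240.96/yr
HOA dues — $2,566.92/yr
Windstorm insurance — $2,073.48/yr
Total per year = $3,240.96 + $2,566.92 + $2,073.48 = $7,881.36
Monthly escrow = $7,881.36 / 12 = $656.78
Monthly shortage recovery: $356.88 ÷ 12 = $29.74
Adjusted monthly = $656.78 + $29.74 = $686.52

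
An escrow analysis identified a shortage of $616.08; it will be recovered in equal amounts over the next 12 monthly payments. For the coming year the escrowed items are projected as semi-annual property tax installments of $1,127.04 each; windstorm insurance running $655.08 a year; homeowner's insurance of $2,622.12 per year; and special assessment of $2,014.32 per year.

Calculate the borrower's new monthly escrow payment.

$680.14

Property tax: $1,127.04 × 2 = $2,254.08 annually
Windstorm insurance: $655.08 annually
Homeowner's insurance: $2,622.12 annually
Special assessment: $2,014.32 annually
Total annual escrow = $2,254.08 + $655.08 + $2,622.12 + $2,014.32 = $7,545.60
Monthly = $7,545.60 ÷ 12 = $628.80
Shortage spread = $616.08 ÷ 12 = $51.34/mo
New monthly escrow = $628.80 + $51.34 = $680.14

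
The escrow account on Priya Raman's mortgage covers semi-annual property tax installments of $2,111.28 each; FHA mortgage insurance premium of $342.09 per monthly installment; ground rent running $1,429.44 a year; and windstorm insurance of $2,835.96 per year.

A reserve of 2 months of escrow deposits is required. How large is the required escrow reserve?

$2,098.84

Property tax: $2,111.28 × 2 = $4,222.56 per year
FHA mortgage insurance premium: $342.09 × 12 = $4,105.08 per year
Ground rent: $1,429.44 per year
Windstorm insurance: $2,835.96 per year
Annual escrow total = $12,593.04
Base monthly escrow = $12,593.04 / 12 = $1,049.42
Required cushion = 2 × $1,049.42 = $2,098.84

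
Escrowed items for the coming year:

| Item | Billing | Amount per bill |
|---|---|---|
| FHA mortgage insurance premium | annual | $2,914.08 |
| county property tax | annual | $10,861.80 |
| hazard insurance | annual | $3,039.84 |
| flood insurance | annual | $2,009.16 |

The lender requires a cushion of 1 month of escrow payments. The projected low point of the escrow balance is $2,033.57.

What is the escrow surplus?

$464.83

FHA mortgage insurance premium: $2,914.08/yr
County property tax: $10,861.80/yr
Hazard insurance: $3,039.84/yr
Flood insurance: $2,009.16/yr
Total annual escrow = $2,914.08 + $10,861.80 + $3,039.84 + $2,009.16 = $18,824.88
Monthly = $18,824.88 / 12 = $1,568.74
Required reserve = 1 × $1,568.74 = $1,568.74
Surplus = $2,033.57 − $1,568.74 = $464.83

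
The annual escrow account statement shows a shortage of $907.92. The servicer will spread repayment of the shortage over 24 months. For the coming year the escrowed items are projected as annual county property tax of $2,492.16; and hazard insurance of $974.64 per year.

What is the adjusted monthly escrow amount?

County property tax — $2,492.16 annually
Hazard insurance — $974.64 annually
Yearly total = $2,492.16 + $974.64 = $3,466.80
Base monthly escrow = $3,466.80 ÷ 12 = $288.90
Shortage per month = $907.92 / 24 = $37.83
New monthly escrow = $288.90 + $37.83 = $326.73

$326.73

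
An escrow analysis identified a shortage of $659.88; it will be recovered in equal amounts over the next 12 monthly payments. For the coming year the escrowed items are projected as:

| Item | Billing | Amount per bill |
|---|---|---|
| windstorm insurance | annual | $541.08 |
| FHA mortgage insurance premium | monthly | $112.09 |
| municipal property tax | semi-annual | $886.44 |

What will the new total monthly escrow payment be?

Windstorm insurance = $541.08
FHA mortgage insurance premium = $112.09 × 12 = $1,345.08
Municipal property tax = $886.44 × 2 = $1,772.88
Combined annual = $541.08 + $1,345.08 + $1,772.88 = $3,659.04
Monthly escrow = $3,659.04 / 12 = $304.92
Shortage per month = $659.88 ÷ 12 = $54.99
Adjusted monthly = $304.92 + $54.99 = $359.91

$359.91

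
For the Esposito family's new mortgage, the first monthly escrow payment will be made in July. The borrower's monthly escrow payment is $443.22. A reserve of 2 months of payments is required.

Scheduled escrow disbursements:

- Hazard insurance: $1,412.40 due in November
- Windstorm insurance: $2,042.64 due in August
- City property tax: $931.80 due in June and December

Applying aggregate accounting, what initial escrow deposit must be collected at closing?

$2,613.96

Cushion = 2 × $443.22 = $886.44
Trial balance (start $0, +$443.22 each month, − disbursements):
  Jul: +$443.22 → $443.22
  Aug: +$443.22 − $2,042.64 → -$1,156.20
  Sep: +$443.22 → -$712.98
  Oct: +$443.22 → -$269.76
  Nov: +$443.22 − $1,412.40 → -$1,238.94
  Dec: +$443.22 − $931.80 → -$1,727.52
  Jan: +$443.22 → -$1,284.30
  Feb: +$443.22 → -$841.08
  Mar: +$443.22 → -$397.86
  Apr: +$443.22 → $45.36
  May: +$443.22 → $488.58
  Jun: +$443.22 − $931.80 → $0.00
Lowest trial balance = -$1,727.52 (Dec)
Initial deposit = cushion − low point = $886.44 − (-$1,727.52) = $2,613.96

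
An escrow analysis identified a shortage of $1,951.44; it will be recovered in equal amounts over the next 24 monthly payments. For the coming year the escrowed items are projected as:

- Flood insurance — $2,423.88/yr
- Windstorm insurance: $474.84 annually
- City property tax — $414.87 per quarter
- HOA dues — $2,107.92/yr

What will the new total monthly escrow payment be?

$636.82

Flood insurance = $2,423.88
Windstorm insurance = $474.84
City property tax = $414.87 × 4 = $1,659.48
HOA dues = $2,107.92
Annual escrow total = $2,423.88 + $474.84 + $1,659.48 + $2,107.92 = $6,666.12
Monthly = $6,666.12 ÷ 12 = $555.51
Monthly shortage recovery: $1,951.44 / 24 = $81.31
New monthly escrow = $555.51 + $81.31 = $636.82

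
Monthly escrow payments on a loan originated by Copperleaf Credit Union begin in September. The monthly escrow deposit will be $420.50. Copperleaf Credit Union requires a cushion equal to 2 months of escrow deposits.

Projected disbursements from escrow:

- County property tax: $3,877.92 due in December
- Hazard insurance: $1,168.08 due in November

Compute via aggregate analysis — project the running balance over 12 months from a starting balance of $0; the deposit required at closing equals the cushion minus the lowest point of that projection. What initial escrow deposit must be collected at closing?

Cushion = 2 × $420.50 = $841.00
Trial balance (start $0, +$420.50 each month, − disbursements):
  Sep: +$420.50 → $420.50
  Oct: +$420.50 → $841.00
  Nov: +$420.50 − $1,168.08 → $93.42
  Dec: +$420.50 − $3,877.92 → -$3,364.00
  Jan: +$420.50 → -$2,943.50
  Feb: +$420.50 → -$2,523.00
  Mar: +$420.50 → -$2,102.50
  Apr: +$420.50 → -$1,682.00
  May: +$420.50 → -$1,261.50
  Jun: +$420.50 → -$841.00
  Jul: +$420.50 → -$420.50
  Aug: +$420.50 → $0.00
Lowest trial balance = -$3,364.00 (Dec)
Initial deposit = cushion − low point = $841.00 − (-$3,364.00) = $4,205.00

$4,205.00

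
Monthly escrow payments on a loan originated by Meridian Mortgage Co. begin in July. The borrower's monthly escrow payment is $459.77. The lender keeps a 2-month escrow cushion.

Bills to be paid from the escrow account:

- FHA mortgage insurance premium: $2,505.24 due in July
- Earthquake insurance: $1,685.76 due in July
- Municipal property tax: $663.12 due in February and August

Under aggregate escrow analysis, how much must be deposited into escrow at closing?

Cushion = 2 × $459.77 = $919.54
Trial balance (start $0, +$459.77 each month, − disbursements):
  Jul: +$459.77 − $4,191.00 → -$3,731.23
  Aug: +$459.77 − $663.12 → -$3,934.58
  Sep: +$459.77 → -$3,474.81
  Oct: +$459.77 → -$3,015.04
  Nov: +$459.77 → -$2,555.27
  Dec: +$459.77 → -$2,095.50
  Jan: +$459.77 → -$1,635.73
  Feb: +$459.77 − $663.12 → -$1,839.08
  Mar: +$459.77 → -$1,379.31
  Apr: +$459.77 → -$919.54
  May: +$459.77 → -$459.77
  Jun: +$459.77 → $0.00
Lowest trial balance = -$3,934.58 (Aug)
Initial deposit = cushion − low point = $919.54 − (-$3,934.58) = $4,854.12

$4,854.12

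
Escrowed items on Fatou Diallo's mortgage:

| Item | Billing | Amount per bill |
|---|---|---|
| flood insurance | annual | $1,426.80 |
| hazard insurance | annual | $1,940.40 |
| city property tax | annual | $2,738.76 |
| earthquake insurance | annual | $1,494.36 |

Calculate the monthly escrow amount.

Flood insurance = $1,426.80 per year
Hazard insurance = $1,940.40 per year
City property tax = $2,738.76 per year
Earthquake insurance = $1,494.36 per year
Yearly total = $7,600.32
Monthly escrow = $7,600.32 / 12 = $633.36

$633.36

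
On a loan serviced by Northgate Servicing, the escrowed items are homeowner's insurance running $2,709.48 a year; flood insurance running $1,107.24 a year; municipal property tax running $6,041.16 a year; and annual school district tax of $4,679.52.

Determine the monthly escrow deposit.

$1,211.45

Homeowner's insurance — $2,709.48/yr
Flood insurance — $1,107.24/yr
Municipal property tax — $6,041.16/yr
School district tax — $4,679.52/yr
Total per year = $14,537.40
Monthly escrow = $14,537.40 / 12 = $1,211.45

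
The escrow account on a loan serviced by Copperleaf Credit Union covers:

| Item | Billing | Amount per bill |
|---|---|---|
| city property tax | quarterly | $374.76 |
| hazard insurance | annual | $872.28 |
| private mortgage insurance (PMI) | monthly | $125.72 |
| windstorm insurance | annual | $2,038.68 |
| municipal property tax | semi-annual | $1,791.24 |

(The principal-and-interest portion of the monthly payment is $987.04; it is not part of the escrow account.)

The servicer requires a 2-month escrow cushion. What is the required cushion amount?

City property tax = $374.76 × 4 = $1,499.04 per year
Hazard insurance = $872.28 per year
Private mortgage insurance (PMI) = $125.72 × 12 = $1,508.64 per year
Windstorm insurance = $2,038.68 per year
Municipal property tax = $1,791.24 × 2 = $3,582.48 per year
Combined annual = $9,501.12
Monthly escrow = $9,501.12 ÷ 12 = $791.76
Required cushion = 2 × $791.76 = $1,583.52

$1,583.52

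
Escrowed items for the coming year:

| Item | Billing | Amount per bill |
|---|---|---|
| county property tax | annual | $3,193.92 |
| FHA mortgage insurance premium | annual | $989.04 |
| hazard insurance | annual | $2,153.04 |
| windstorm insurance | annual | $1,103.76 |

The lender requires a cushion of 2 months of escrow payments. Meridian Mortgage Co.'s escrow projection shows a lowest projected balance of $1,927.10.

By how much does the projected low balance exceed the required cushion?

$687.14

County property tax — $3,193.92 annually
FHA mortgage insurance premium — $989.04 annually
Hazard insurance — $2,153.04 annually
Windstorm insurance — $1,103.76 annually
Combined annual = $7,439.76
Base monthly escrow = $7,439.76 ÷ 12 = $619.98
Cushion = 2 × $619.98 = $1,239.96
Surplus = $1,927.10 − $1,239.96 = $687.14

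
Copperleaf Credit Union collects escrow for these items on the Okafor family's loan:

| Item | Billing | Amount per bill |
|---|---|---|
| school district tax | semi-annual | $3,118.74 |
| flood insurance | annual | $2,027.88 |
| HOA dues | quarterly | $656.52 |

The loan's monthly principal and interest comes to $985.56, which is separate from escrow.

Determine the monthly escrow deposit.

$907.62

School district tax = $3,118.74 × 2 = $6,237.48/yr
Flood insurance = $2,027.88/yr
HOA dues = $656.52 × 4 = $2,626.08/yr
Total annual escrow = $6,237.48 + $2,027.88 + $2,626.08 = $10,891.44
Monthly escrow = $10,891.44 ÷ 12 = $907.62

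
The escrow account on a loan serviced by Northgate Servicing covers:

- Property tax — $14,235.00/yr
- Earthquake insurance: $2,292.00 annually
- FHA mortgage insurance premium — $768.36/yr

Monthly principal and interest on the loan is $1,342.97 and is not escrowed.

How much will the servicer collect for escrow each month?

Property tax = $14,235.00/yr
Earthquake insurance = $2,292.00/yr
FHA mortgage insurance premium = $768.36/yr
Total per year = $14,235.00 + $2,292.00 + $768.36 = $17,295.36
Monthly escrow = $17,295.36 / 12 = $1,441.28

$1,441.28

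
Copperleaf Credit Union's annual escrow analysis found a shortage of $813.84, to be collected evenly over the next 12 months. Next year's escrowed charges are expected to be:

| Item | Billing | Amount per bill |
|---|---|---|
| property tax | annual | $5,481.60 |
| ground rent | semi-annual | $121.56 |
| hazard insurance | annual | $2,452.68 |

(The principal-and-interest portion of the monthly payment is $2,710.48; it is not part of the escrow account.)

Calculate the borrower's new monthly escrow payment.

$749.27

Property tax — $5,481.60
Ground rent — $121.56 × 2 = $243.12
Hazard insurance — $2,452.68
Combined annual = $8,177.40
Monthly = $8,177.40 / 12 = $681.45
Shortage spread = $813.84 / 12 = $67.82/mo
Adjusted monthly = $681.45 + $67.82 = $749.27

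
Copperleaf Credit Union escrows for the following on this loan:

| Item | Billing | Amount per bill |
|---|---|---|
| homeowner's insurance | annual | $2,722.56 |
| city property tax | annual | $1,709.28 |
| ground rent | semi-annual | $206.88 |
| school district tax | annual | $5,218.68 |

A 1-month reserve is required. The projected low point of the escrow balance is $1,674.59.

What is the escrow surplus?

Homeowner's insurance — $2,722.56 per year
City property tax — $1,709.28 per year
Ground rent — $206.88 × 2 = $413.76 per year
School district tax — $5,218.68 per year
Annual escrow total = $2,722.56 + $1,709.28 + $413.76 + $5,218.68 = $10,064.28
Monthly escrow = $10,064.28 / 12 = $838.69
Cushion = 1 × $838.69 = $838.69
Surplus = $1,674.59 − $838.69 = $835.90

$835.90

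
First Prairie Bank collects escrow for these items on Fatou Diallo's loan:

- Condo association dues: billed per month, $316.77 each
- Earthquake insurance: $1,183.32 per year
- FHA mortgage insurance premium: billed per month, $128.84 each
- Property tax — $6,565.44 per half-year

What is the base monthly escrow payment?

Condo association dues: $316.77 × 12 = $3,801.24 per year
Earthquake insurance: $1,183.32 per year
FHA mortgage insurance premium: $128.84 × 12 = $1,546.08 per year
Property tax: $6,565.44 × 2 = $13,130.88 per year
Annual escrow total = $3,801.24 + $1,183.32 + $1,546.08 + $13,130.88 = $19,661.52
Monthly = $19,661.52 / 12 = $1,638.46

$1,638.46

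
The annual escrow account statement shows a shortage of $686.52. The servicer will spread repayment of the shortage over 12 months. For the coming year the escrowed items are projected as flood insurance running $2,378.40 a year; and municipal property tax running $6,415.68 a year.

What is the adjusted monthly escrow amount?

Flood insurance: $2,378.40
Municipal property tax: $6,415.68
Total annual escrow = $2,378.40 + $6,415.68 = $8,794.08
Base monthly escrow = $8,794.08 ÷ 12 = $732.84
Shortage spread = $686.52 ÷ 12 = $57.21/mo
New monthly escrow = $732.84 + $57.21 = $790.05

$790.05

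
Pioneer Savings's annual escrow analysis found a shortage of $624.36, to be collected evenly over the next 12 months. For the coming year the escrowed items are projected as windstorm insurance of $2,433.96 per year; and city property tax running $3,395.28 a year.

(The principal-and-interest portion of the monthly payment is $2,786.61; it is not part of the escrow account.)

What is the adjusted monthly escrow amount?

$537.80

Windstorm insurance: $2,433.96/yr
City property tax: $3,395.28/yr
Annual escrow total = $2,433.96 + $3,395.28 = $5,829.24
Monthly = $5,829.24 / 12 = $485.77
Shortage per month = $624.36 / 12 = $52.03
New monthly escrow = $485.77 + $52.03 = $537.80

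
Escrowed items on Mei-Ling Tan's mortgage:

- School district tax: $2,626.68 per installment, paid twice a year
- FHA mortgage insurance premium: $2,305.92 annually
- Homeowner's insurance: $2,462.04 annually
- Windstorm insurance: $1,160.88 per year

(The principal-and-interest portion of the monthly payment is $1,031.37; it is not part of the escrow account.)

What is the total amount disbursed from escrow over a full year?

School district tax — $2,626.68 × 2 = $5,253.36/yr
FHA mortgage insurance premium — $2,305.92/yr
Homeowner's insurance — $2,462.04/yr
Windstorm insurance — $1,160.88/yr
Annual escrow total = $11,182.20

$11,182.20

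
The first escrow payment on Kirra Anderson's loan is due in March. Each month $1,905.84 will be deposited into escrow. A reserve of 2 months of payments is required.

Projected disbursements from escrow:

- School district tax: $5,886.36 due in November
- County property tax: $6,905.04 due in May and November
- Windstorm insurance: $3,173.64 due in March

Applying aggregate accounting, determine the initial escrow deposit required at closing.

Cushion = 2 × $1,905.84 = $3,811.68
Trial balance (start $0, +$1,905.84 each month, − disbursements):
  Mar: +$1,905.84 − $3,173.64 → -$1,267.80
  Apr: +$1,905.84 → $638.04
  May: +$1,905.84 − $6,905.04 → -$4,361.16
  Jun: +$1,905.84 → -$2,455.32
  Jul: +$1,905.84 → -$549.48
  Aug: +$1,905.84 → $1,356.36
  Sep: +$1,905.84 → $3,262.20
  Oct: +$1,905.84 → $5,168.04
  Nov: +$1,905.84 − $12,791.40 → -$5,717.52
  Dec: +$1,905.84 → -$3,811.68
  Jan: +$1,905.84 → -$1,905.84
  Feb: +$1,905.84 → $0.00
Lowest trial balance = -$5,717.52 (Nov)
Initial deposit = cushion − low point = $3,811.68 − (-$5,717.52) = $9,529.20

$9,529.20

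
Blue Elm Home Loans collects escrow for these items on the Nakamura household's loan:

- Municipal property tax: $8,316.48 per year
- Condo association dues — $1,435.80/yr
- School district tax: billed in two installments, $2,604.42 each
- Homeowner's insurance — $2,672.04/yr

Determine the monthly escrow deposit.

Municipal property tax: $8,316.48 annually
Condo association dues: $1,435.80 annually
School district tax: $2,604.42 × 2 = $5,208.84 annually
Homeowner's insurance: $2,672.04 annually
Total per year = $8,316.48 + $1,435.80 + $5,208.84 + $2,672.04 = $17,633.16
Monthly escrow = $17,633.16 ÷ 12 = $1,469.43

$1,469.43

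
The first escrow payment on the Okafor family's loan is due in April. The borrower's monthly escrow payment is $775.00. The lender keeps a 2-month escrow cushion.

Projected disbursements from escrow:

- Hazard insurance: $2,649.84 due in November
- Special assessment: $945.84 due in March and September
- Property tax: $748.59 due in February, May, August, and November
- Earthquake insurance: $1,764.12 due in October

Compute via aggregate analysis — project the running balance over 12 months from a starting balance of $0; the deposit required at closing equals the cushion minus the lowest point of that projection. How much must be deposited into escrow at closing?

$2,955.57

Cushion = 2 × $775.00 = $1,550.00
Trial balance (start $0, +$775.00 each month, − disbursements):
  Apr: +$775.00 → $775.00
  May: +$775.00 − $748.59 → $801.41
  Jun: +$775.00 → $1,576.41
  Jul: +$775.00 → $2,351.41
  Aug: +$775.00 − $748.59 → $2,377.82
  Sep: +$775.00 − $945.84 → $2,206.98
  Oct: +$775.00 − $1,764.12 → $1,217.86
  Nov: +$775.00 − $3,398.43 → -$1,405.57
  Dec: +$775.00 → -$630.57
  Jan: +$775.00 → $144.43
  Feb: +$775.00 − $748.59 → $170.84
  Mar: +$775.00 − $945.84 → $0.00
Lowest trial balance = -$1,405.57 (Nov)
Initial deposit = cushion − low point = $1,550.00 − (-$1,405.57) = $2,955.57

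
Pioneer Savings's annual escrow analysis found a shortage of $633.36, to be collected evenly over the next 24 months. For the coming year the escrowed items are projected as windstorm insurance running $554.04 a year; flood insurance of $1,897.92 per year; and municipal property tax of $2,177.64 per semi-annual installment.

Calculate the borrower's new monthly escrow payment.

$593.66

Windstorm insurance: $554.04/yr
Flood insurance: $1,897.92/yr
Municipal property tax: $2,177.64 × 2 = $4,355.28/yr
Total per year = $6,807.24
Base monthly escrow = $6,807.24 / 12 = $567.27
Shortage spread = $633.36 / 24 = $26.39/mo
Adjusted monthly = $567.27 + $26.39 = $593.66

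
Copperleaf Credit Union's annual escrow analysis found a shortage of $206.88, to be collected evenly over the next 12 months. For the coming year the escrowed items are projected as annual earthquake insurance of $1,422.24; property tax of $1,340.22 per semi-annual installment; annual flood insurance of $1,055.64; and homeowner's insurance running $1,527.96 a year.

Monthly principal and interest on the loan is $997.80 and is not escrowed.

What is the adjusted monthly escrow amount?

$574.43

Earthquake insurance: $1,422.24/yr
Property tax: $1,340.22 × 2 = $2,680.44/yr
Flood insurance: $1,055.64/yr
Homeowner's insurance: $1,527.96/yr
Yearly total = $1,422.24 + $2,680.44 + $1,055.64 + $1,527.96 = $6,686.28
Per month = $6,686.28 ÷ 12 = $557.19
Shortage per month = $206.88 ÷ 12 = $17.24
Adjusted monthly = $557.19 + $17.24 = $574.43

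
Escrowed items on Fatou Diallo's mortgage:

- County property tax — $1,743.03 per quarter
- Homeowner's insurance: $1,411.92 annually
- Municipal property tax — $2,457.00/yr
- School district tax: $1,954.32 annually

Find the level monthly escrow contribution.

$1,066.28

County property tax — $1,743.03 × 4 = $6,972.12
Homeowner's insurance — $1,411.92
Municipal property tax — $2,457.00
School district tax — $1,954.32
Total annual escrow = $12,795.36
Monthly escrow = $12,795.36 / 12 = $1,066.28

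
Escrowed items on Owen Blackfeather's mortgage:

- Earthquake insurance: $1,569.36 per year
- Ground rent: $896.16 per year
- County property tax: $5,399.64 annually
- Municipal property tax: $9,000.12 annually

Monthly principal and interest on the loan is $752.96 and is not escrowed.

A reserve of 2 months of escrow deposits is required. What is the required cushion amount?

$2,810.88

Earthquake insurance — $1,569.36/yr
Ground rent — $896.16/yr
County property tax — $5,399.64/yr
Municipal property tax — $9,000.12/yr
Yearly total = $16,865.28
Base monthly escrow = $16,865.28 ÷ 12 = $1,405.44
Reserve = 2 × $1,405.44 = $2,810.88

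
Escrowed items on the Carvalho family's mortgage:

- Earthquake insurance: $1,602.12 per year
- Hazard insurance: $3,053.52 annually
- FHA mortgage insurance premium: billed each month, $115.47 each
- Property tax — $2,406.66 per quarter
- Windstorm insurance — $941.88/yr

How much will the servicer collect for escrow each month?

$1,384.15

Earthquake insurance — $1,602.12
Hazard insurance — $3,053.52
FHA mortgage insurance premium — $115.47 × 12 = $1,385.64
Property tax — $2,406.66 × 4 = $9,626.64
Windstorm insurance — $941.88
Total annual escrow = $16,609.80
Monthly = $16,609.80 ÷ 12 = $1,384.15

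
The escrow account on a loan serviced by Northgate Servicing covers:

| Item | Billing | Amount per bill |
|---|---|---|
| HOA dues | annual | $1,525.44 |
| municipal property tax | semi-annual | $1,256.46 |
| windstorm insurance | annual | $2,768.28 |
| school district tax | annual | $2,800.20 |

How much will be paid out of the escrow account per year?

$9,606.84

HOA dues: $1,525.44/yr
Municipal property tax: $1,256.46 × 2 = $2,512.92/yr
Windstorm insurance: $2,768.28/yr
School district tax: $2,800.20/yr
Total annual escrow = $1,525.44 + $2,512.92 + $2,768.28 + $2,800.20 = $9,606.84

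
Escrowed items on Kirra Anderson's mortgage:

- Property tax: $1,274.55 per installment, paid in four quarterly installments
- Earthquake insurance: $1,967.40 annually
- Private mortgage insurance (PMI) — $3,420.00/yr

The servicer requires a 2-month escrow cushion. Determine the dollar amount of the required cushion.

$1,747.60

Property tax: $1,274.55 × 4 = $5,098.20/yr
Earthquake insurance: $1,967.40/yr
Private mortgage insurance (PMI): $3,420.00/yr
Total per year = $10,485.60
Per month = $10,485.60 ÷ 12 = $873.80
Cushion = 2 × $873.80 = $1,747.60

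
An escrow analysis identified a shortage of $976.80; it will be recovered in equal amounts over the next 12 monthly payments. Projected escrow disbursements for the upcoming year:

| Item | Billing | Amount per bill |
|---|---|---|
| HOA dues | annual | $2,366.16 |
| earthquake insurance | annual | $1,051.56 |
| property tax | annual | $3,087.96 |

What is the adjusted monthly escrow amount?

HOA dues = $2,366.16
Earthquake insurance = $1,051.56
Property tax = $3,087.96
Annual escrow total = $6,505.68
Base monthly escrow = $6,505.68 ÷ 12 = $542.14
Monthly shortage recovery: $976.80 / 12 = $81.40
Adjusted monthly = $542.14 + $81.40 = $623.54

$623.54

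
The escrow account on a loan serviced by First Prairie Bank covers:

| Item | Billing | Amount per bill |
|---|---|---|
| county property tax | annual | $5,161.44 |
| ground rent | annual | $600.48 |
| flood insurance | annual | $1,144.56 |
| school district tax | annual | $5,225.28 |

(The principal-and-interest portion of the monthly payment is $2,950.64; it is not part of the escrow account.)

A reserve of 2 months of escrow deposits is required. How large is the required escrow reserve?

County property tax = $5,161.44 annually
Ground rent = $600.48 annually
Flood insurance = $1,144.56 annually
School district tax = $5,225.28 annually
Total annual escrow = $12,131.76
Monthly escrow = $12,131.76 / 12 = $1,010.98
Reserve = 2 × $1,010.98 = $2,021.96

$2,021.96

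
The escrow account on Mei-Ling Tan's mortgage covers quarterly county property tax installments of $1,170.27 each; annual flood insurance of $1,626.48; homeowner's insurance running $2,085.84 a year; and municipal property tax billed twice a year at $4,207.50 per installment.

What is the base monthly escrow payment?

$1,400.70

County property tax = $1,170.27 × 4 = $4,681.08/yr
Flood insurance = $1,626.48/yr
Homeowner's insurance = $2,085.84/yr
Municipal property tax = $4,207.50 × 2 = $8,415.00/yr
Combined annual = $4,681.08 + $1,626.48 + $2,085.84 + $8,415.00 = $16,808.40
Monthly escrow = $16,808.40 ÷ 12 = $1,400.70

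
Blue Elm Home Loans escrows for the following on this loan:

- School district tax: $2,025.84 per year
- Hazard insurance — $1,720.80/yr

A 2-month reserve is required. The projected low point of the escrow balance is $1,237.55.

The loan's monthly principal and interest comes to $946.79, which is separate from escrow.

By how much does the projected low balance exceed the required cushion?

$613.11

School district tax — $2,025.84/yr
Hazard insurance — $1,720.80/yr
Total per year = $3,746.64
Monthly = $3,746.64 / 12 = $312.22
Required cushion = 2 × $312.22 = $624.44
Surplus = $1,237.55 − $624.44 = $613.11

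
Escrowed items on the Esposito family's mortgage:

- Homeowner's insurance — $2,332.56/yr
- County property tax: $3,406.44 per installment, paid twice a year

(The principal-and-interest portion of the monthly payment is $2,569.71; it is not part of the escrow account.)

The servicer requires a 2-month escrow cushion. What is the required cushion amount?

$1,524.24

Homeowner's insurance = $2,332.56 per year
County property tax = $3,406.44 × 2 = $6,812.88 per year
Total per year = $9,145.44
Monthly = $9,145.44 ÷ 12 = $762.12
Cushion = 2 × $762.12 = $1,524.24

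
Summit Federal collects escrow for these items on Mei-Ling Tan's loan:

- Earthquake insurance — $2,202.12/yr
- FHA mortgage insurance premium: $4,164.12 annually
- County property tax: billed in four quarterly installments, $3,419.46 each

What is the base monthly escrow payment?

$1,670.34

Earthquake insurance — $2,202.12/yr
FHA mortgage insurance premium — $4,164.12/yr
County property tax — $3,419.46 × 4 = $13,677.84/yr
Total per year = $2,202.12 + $4,164.12 + $13,677.84 = $20,044.08
Monthly escrow = $20,044.08 / 12 = $1,670.34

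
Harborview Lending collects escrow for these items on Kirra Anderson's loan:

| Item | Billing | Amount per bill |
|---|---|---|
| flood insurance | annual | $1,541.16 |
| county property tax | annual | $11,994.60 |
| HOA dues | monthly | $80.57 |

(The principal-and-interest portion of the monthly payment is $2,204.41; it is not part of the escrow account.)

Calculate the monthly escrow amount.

$1,208.55

Flood insurance = $1,541.16 per year
County property tax = $11,994.60 per year
HOA dues = $80.57 × 12 = $966.84 per year
Total annual escrow = $14,502.60
Monthly escrow = $14,502.60 ÷ 12 = $1,208.55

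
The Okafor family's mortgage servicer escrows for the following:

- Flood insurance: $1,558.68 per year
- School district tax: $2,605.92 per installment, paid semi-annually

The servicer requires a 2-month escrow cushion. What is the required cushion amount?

Flood insurance — $1,558.68
School district tax — $2,605.92 × 2 = $5,211.84
Annual escrow total = $1,558.68 + $5,211.84 = $6,770.52
Monthly = $6,770.52 ÷ 12 = $564.21
Required cushion = 2 × $564.21 = $1,128.42

$1,128.42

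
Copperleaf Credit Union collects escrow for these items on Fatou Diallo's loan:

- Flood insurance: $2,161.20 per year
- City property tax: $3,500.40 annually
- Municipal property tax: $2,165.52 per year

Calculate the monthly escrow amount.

Flood insurance — $2,161.20
City property tax — $3,500.40
Municipal property tax — $2,165.52
Total annual escrow = $7,827.12
Base monthly escrow = $7,827.12 ÷ 12 = $652.26

$652.26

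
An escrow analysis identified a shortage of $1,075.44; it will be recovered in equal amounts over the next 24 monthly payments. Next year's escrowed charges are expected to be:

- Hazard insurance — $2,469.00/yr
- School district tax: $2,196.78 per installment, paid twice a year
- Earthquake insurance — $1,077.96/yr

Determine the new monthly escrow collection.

Hazard insurance = $2,469.00 annually
School district tax = $2,196.78 × 2 = $4,393.56 annually
Earthquake insurance = $1,077.96 annually
Total per year = $2,469.00 + $4,393.56 + $1,077.96 = $7,940.52
Base monthly escrow = $7,940.52 ÷ 12 = $661.71
Shortage spread = $1,075.44 / 24 = $44.81/mo
New monthly escrow = $661.71 + $44.81 = $706.52

$706.52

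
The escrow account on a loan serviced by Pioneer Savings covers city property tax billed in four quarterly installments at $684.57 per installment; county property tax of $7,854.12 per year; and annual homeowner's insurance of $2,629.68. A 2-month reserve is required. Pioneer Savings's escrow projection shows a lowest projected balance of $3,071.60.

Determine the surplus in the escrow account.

$867.92

City property tax: $684.57 × 4 = $2,738.28 per year
County property tax: $7,854.12 per year
Homeowner's insurance: $2,629.68 per year
Total annual escrow = $13,222.08
Monthly = $13,222.08 ÷ 12 = $1,101.84
Cushion = 2 × $1,101.84 = $2,203.68
Excess over cushion: $3,071.60 − $2,203.68 = $867.92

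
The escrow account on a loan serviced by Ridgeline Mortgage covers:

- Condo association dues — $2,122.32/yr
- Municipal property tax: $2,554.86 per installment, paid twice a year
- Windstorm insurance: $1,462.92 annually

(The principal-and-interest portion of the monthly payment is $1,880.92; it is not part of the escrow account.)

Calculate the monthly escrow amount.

$724.58

Condo association dues = $2,122.32
Municipal property tax = $2,554.86 × 2 = $5,109.72
Windstorm insurance = $1,462.92
Total annual escrow = $8,694.96
Monthly = $8,694.96 ÷ 12 = $724.58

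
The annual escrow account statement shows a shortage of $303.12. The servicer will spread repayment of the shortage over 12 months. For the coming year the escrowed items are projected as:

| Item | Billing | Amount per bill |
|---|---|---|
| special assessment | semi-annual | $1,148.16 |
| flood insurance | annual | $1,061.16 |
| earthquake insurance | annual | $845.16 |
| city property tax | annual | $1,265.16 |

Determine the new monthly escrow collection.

Special assessment = $1,148.16 × 2 = $2,296.32 annually
Flood insurance = $1,061.16 annually
Earthquake insurance = $845.16 annually
City property tax = $1,265.16 annually
Combined annual = $2,296.32 + $1,061.16 + $845.16 + $1,265.16 = $5,467.80
Base monthly escrow = $5,467.80 / 12 = $455.65
Shortage per month = $303.12 ÷ 12 = $25.26
Adjusted monthly = $455.65 + $25.26 = $480.91

$480.91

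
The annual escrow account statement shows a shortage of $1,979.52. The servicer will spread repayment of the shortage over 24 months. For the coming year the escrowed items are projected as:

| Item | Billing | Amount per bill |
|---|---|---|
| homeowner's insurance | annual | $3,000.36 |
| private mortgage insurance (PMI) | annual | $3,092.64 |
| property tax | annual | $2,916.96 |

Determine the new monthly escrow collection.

Homeowner's insurance = $3,000.36 annually
Private mortgage insurance (PMI) = $3,092.64 annually
Property tax = $2,916.96 annually
Annual escrow total = $3,000.36 + $3,092.64 + $2,916.96 = $9,009.96
Monthly escrow = $9,009.96 ÷ 12 = $750.83
Shortage per month = $1,979.52 / 24 = $82.48
Adjusted monthly = $750.83 + $82.48 = $833.31

$833.31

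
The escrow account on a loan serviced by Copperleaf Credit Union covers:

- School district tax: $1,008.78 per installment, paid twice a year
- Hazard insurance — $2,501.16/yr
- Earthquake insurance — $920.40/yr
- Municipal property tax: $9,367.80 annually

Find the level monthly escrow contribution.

School district tax — $1,008.78 × 2 = $2,017.56 annually
Hazard insurance — $2,501.16 annually
Earthquake insurance — $920.40 annually
Municipal property tax — $9,367.80 annually
Combined annual = $2,017.56 + $2,501.16 + $920.40 + $9,367.80 = $14,806.92
Base monthly escrow = $14,806.92 / 12 = $1,233.91

$1,233.91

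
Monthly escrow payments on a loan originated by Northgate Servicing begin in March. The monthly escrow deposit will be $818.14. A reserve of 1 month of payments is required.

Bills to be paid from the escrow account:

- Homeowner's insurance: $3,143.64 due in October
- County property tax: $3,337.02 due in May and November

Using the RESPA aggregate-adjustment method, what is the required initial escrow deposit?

$3,272.56

Cushion = 1 × $818.14 = $818.14
Trial balance (start $0, +$818.14 each month, − disbursements):
  Mar: +$818.14 → $818.14
  Apr: +$818.14 → $1,636.28
  May: +$818.14 − $3,337.02 → -$882.60
  Jun: +$818.14 → -$64.46
  Jul: +$818.14 → $753.68
  Aug: +$818.14 → $1,571.82
  Sep: +$818.14 → $2,389.96
  Oct: +$818.14 − $3,143.64 → $64.46
  Nov: +$818.14 − $3,337.02 → -$2,454.42
  Dec: +$818.14 → -$1,636.28
  Jan: +$818.14 → -$818.14
  Feb: +$818.14 → $0.00
Lowest trial balance = -$2,454.42 (Nov)
Initial deposit = cushion − low point = $818.14 − (-$2,454.42) = $3,272.56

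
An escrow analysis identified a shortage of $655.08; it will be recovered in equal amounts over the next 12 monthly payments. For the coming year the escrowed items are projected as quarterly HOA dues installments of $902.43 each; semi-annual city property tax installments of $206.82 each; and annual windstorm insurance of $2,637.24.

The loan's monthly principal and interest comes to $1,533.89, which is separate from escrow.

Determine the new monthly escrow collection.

$609.64

HOA dues: $902.43 × 4 = $3,609.72 annually
City property tax: $206.82 × 2 = $413.64 annually
Windstorm insurance: $2,637.24 annually
Combined annual = $6,660.60
Per month = $6,660.60 / 12 = $555.05
Shortage spread = $655.08 ÷ 12 = $54.59/mo
Adjusted monthly = $555.05 + $54.59 = $609.64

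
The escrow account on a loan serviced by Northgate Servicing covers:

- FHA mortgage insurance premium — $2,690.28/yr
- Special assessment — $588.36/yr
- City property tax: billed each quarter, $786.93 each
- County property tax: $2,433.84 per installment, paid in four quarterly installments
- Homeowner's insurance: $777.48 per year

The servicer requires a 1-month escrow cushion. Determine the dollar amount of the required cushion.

$1,411.60

FHA mortgage insurance premium: $2,690.28 annually
Special assessment: $588.36 annually
City property tax: $786.93 × 4 = $3,147.72 annually
County property tax: $2,433.84 × 4 = $9,735.36 annually
Homeowner's insurance: $777.48 annually
Yearly total = $16,939.20
Monthly escrow = $16,939.20 ÷ 12 = $1,411.60
Required cushion = 1 × $1,411.60 = $1,411.60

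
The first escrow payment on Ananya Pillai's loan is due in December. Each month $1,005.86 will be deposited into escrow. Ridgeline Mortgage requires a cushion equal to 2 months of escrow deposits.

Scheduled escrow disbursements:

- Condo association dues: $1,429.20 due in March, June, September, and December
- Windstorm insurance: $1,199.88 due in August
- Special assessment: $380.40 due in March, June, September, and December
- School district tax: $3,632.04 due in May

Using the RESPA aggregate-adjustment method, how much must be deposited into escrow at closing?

$4,031.54

Cushion = 2 × $1,005.86 = $2,011.72
Trial balance (start $0, +$1,005.86 each month, − disbursements):
  Dec: +$1,005.86 − $1,809.60 → -$803.74
  Jan: +$1,005.86 → $202.12
  Feb: +$1,005.86 → $1,207.98
  Mar: +$1,005.86 − $1,809.60 → $404.24
  Apr: +$1,005.86 → $1,410.10
  May: +$1,005.86 − $3,632.04 → -$1,216.08
  Jun: +$1,005.86 − $1,809.60 → -$2,019.82
  Jul: +$1,005.86 → -$1,013.96
  Aug: +$1,005.86 − $1,199.88 → -$1,207.98
  Sep: +$1,005.86 − $1,809.60 → -$2,011.72
  Oct: +$1,005.86 → -$1,005.86
  Nov: +$1,005.86 → $0.00
Lowest trial balance = -$2,019.82 (Jun)
Initial deposit = cushion − low point = $2,011.72 − (-$2,019.82) = $4,031.54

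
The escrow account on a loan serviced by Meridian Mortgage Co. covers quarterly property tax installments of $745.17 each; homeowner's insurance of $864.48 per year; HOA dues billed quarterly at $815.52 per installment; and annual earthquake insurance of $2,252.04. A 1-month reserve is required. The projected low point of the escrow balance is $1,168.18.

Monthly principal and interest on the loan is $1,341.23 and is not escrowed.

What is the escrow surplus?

$388.24

Property tax: $745.17 × 4 = $2,980.68 per year
Homeowner's insurance: $864.48 per year
HOA dues: $815.52 × 4 = $3,262.08 per year
Earthquake insurance: $2,252.04 per year
Total annual escrow = $2,980.68 + $864.48 + $3,262.08 + $2,252.04 = $9,359.28
Monthly escrow = $9,359.28 / 12 = $779.94
Cushion = 1 × $779.94 = $779.94
Surplus = $1,168.18 − $779.94 = $388.24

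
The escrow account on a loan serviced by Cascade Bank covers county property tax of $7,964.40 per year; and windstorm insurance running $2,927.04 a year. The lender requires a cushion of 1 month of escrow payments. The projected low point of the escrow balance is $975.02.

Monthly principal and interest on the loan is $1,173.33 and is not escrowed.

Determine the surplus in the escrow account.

County property tax = $7,964.40
Windstorm insurance = $2,927.04
Total per year = $7,964.40 + $2,927.04 = $10,891.44
Monthly escrow = $10,891.44 ÷ 12 = $907.62
Required cushion = 1 × $907.62 = $907.62
Excess over cushion: $975.02 − $907.62 = $67.40

$67.40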